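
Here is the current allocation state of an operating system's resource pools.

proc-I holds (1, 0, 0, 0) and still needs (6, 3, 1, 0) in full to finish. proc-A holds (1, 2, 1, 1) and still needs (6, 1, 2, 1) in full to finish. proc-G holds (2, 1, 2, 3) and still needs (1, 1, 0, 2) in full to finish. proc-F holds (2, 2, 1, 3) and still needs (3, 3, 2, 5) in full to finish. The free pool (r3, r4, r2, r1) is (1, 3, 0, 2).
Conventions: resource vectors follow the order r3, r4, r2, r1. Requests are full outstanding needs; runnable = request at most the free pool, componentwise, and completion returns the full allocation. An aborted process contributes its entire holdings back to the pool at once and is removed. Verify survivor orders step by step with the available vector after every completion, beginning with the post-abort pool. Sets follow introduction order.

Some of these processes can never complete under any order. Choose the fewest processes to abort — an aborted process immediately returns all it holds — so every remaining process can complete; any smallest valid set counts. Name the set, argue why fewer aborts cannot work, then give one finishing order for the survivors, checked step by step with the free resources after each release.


The answer: abort proc-I.
Key observation: proc-A had no path to completion before; after the abort of proc-I ((1, 0, 0, 0) returned), step 3 is where it fits.
Minimality: the empty abort set fails — the state is deadlocked as it stands.
One survivor order: proc-G, proc-F, proc-A. Step-by-step check (post-abort pool first):
  pool = (2, 3, 0, 2)
  proc-G needs (1, 1, 0, 2) <= (2, 3, 0, 2) -> finishes; pool += (2, 1, 2, 3) = (4, 4, 2, 5)
  proc-F needs (3, 3, 2, 5) <= (4, 4, 2, 5) -> finishes; pool += (2, 2, 1, 3) = (6, 6, 3, 8)
  proc-A needs (6, 1, 2, 1) <= (6, 6, 3, 8) -> finishes; pool += (1, 2, 1, 1) = (7, 8, 4, 9)


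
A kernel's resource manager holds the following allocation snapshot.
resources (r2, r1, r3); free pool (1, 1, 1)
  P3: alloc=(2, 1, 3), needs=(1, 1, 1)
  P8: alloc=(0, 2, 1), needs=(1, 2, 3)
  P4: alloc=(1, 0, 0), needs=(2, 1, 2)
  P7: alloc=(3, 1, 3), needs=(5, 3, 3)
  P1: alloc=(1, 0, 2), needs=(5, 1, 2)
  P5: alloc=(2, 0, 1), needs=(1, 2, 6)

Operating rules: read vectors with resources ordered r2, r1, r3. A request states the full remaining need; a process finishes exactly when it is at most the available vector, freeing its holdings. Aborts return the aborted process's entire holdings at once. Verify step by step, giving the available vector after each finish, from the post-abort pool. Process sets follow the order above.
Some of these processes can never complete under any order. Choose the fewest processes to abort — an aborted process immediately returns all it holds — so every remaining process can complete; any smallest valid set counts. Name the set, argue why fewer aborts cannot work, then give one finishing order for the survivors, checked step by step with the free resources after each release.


Minimum abort set: P1.
Key observation: aborting P1 returns (1, 0, 2), and P5 — hopeless before — runs at step 4 with the returned capacity in the pool.
No smaller set exists: with zero aborts the deadlock remains.
The survivors complete as P3, P8, P4, P5, P7. Check, step by step (starting from the post-abort pool):
  pool = (2, 1, 3)
  P3: need (1, 1, 1) fits (2, 1, 3); releases (2, 1, 3), pool now (4, 2, 6)
  P8: need (1, 2, 3) fits (4, 2, 6); releases (0, 2, 1), pool now (4, 4, 7)
  P4: need (2, 1, 2) fits (4, 4, 7); releases (1, 0, 0), pool now (5, 4, 7)
  P5: need (1, 2, 6) fits (5, 4, 7); releases (2, 0, 1), pool now (7, 4, 8)
  P7: need (5, 3, 3) fits (7, 4, 8); releases (3, 1, 3), pool now (10, 5, 11)


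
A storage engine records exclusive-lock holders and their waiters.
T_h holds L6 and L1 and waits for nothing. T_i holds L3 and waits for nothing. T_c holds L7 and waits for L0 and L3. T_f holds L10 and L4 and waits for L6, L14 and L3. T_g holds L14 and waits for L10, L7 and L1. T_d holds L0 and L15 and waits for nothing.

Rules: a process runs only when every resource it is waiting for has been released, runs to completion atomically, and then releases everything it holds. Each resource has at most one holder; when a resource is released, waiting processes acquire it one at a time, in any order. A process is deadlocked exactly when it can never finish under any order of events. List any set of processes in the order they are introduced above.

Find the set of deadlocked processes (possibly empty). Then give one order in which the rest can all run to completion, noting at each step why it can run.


Deadlocked: T_f and T_g.
Key observation: the loop T_f -> T_g -> T_f blocks itself forever; no other process is dragged down with it.
One completion order for the rest: T_h, T_i, T_d, T_c.
Step-by-step check:
  run T_h (it waits on nothing); releases L6 and L1
  run T_i (it waits on nothing); releases L3
  run T_d (it waits on nothing); releases L0 and L15
  run T_c (all its waits — L0 and L3 — are resolved); releases L7


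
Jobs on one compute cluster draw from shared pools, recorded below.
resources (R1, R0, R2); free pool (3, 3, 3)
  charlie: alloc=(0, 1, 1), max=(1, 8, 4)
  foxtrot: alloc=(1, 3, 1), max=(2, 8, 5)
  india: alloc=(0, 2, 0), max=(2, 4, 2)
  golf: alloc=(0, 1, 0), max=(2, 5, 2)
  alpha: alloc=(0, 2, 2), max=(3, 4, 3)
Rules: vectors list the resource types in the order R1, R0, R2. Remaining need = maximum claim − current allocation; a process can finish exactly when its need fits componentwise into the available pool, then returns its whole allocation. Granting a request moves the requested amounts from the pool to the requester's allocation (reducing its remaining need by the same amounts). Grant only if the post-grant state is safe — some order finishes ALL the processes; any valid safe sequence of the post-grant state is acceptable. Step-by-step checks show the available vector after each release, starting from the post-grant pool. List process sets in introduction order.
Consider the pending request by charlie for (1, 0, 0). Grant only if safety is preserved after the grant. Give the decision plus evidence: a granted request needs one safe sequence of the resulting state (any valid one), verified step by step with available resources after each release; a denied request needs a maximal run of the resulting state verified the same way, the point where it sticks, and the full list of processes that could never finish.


DENY — the pretend-granted state is unsafe.
Key observation: after india, golf the pool peaks at (2, 6, 3), and each blocked process is short somewhere: charlie on R0; foxtrot on R2; alpha on R1.
On the post-grant state, india, golf is a maximal run — nothing extends it. Walking it through:
  pool = (2, 3, 3)
  india needs (2, 2, 2) <= (2, 3, 3) -> finishes; pool += (0, 2, 0) = (2, 5, 3)
  golf needs (2, 4, 2) <= (2, 5, 3) -> finishes; pool += (0, 1, 0) = (2, 6, 3)
  charlie cannot run: need (0, 7, 3) vs free (2, 6, 3) (insufficient R0)
  foxtrot cannot run: need (1, 5, 4) vs free (2, 6, 3) (insufficient R2)
  alpha cannot run: need (3, 2, 1) vs free (2, 6, 3) (insufficient R1)
Processes that could never finish after the grant: charlie, foxtrot and alpha.


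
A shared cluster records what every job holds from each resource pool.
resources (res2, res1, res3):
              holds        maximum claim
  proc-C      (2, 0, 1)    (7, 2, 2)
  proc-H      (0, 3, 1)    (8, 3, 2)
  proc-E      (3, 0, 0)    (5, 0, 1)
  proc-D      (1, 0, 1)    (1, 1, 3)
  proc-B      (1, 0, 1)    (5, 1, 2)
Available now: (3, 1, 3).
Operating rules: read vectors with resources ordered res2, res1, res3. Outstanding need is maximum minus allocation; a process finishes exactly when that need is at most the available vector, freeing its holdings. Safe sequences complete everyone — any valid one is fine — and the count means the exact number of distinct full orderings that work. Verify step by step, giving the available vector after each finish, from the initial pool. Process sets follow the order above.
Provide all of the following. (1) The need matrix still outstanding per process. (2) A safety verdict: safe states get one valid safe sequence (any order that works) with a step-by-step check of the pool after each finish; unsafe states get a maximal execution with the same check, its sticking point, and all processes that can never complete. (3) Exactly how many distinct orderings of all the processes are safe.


(1) Outstanding need per process (order res2, res1, res3):
  proc-C: (5, 2, 1)
  proc-H: (8, 0, 1)
  proc-E: (2, 0, 1)
  proc-D: (0, 1, 2)
  proc-B: (4, 1, 1)
(2) SAFE, for example via the order proc-E, proc-B, proc-D, proc-H, proc-C.
Key observation: proc-B is the earliest step where a requested resource binds exactly: need (4, 1, 1), pool (6, 1, 3) at its turn.
Step-by-step check:
  pool = (3, 1, 3)
  proc-E: need (2, 0, 1) fits (3, 1, 3); releases (3, 0, 0), pool now (6, 1, 3)
  proc-B: need (4, 1, 1) fits (6, 1, 3); releases (1, 0, 1), pool now (7, 1, 4)
  proc-D: need (0, 1, 2) fits (7, 1, 4); releases (1, 0, 1), pool now (8, 1, 5)
  proc-H: need (8, 0, 1) fits (8, 1, 5); releases (0, 3, 1), pool now (8, 4, 6)
  proc-C: need (5, 2, 1) fits (8, 4, 6); releases (2, 0, 1), pool now (10, 4, 7)
(3) Precisely 4 of the possible complete orderings are safe sequences.


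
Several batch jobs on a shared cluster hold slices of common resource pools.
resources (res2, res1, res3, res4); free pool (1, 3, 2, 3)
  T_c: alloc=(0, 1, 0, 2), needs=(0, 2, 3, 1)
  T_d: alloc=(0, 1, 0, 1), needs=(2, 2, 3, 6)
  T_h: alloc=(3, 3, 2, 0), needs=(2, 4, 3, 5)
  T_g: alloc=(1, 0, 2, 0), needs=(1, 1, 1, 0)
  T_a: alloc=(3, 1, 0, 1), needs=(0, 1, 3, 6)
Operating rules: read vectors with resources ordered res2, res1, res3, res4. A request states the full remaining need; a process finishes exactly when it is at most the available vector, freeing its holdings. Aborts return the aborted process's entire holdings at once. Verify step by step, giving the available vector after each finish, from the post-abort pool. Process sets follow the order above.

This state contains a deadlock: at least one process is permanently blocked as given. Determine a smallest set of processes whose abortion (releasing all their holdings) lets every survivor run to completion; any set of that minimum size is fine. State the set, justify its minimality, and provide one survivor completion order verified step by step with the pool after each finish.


Minimum abort set: T_a.
Key observation: no ordering could ever have run T_d before the abort of T_a; with (3, 1, 0, 1) back in the pool it fits at step 3.
Minimality: the empty abort set fails — the state is deadlocked as it stands.
Survivors finish in the order: T_g, T_c, T_d, T_h. Check, step by step (pool after the aborts first):
  pool = (4, 4, 2, 4)
  T_g: need (1, 1, 1, 0) fits (4, 4, 2, 4); releases (1, 0, 2, 0), pool now (5, 4, 4, 4)
  T_c: need (0, 2, 3, 1) fits (5, 4, 4, 4); releases (0, 1, 0, 2), pool now (5, 5, 4, 6)
  T_d: need (2, 2, 3, 6) fits (5, 5, 4, 6); releases (0, 1, 0, 1), pool now (5, 6, 4, 7)
  T_h: need (2, 4, 3, 5) fits (5, 6, 4, 7); releases (3, 3, 2, 0), pool now (8, 9, 6, 7)


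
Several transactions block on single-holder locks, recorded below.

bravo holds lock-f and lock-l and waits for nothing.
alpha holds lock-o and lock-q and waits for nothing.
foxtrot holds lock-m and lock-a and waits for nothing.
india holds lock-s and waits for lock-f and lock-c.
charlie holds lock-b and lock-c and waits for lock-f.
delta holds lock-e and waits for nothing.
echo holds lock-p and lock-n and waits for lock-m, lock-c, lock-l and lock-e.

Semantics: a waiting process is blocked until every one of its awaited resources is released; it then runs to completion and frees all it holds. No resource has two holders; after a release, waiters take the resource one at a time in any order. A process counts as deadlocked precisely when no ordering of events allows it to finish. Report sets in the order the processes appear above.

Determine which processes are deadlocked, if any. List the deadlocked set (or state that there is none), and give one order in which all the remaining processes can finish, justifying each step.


Nothing here is deadlocked.
Key observation: all waits point, directly or indirectly, at processes that can finish, so nothing is permanently blocked.
A valid finishing order for the others: foxtrot, alpha, bravo, delta, charlie, echo, india.
Check, step by step:
  foxtrot: no waits; runs immediately, freeing lock-m and lock-a
  alpha: no waits; runs immediately, freeing lock-o and lock-q
  bravo: no waits; runs immediately, freeing lock-f and lock-l
  delta: no waits; runs immediately, freeing lock-e
  run charlie (all its waits — lock-f — are resolved); releases lock-b and lock-c
  run echo (all its waits — lock-m, lock-c, lock-l and lock-e — are resolved); releases lock-p and lock-n
  run india (all its waits — lock-f and lock-c — are resolved); releases lock-s


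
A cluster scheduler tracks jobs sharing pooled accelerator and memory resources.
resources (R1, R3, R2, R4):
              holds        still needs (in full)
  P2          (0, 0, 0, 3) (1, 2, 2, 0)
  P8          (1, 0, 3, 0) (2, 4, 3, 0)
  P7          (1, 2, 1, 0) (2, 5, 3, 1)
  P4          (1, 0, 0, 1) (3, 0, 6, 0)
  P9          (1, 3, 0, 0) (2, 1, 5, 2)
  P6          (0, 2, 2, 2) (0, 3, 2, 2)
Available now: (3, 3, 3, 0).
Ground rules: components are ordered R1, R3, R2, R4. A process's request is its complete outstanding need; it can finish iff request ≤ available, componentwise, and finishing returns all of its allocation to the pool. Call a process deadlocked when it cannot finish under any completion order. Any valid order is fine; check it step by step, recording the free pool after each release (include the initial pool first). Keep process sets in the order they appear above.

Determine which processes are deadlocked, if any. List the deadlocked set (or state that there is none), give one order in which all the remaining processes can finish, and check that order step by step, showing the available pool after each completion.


The deadlocked set is empty.
Key observation: beginning at P2, releases accumulate fast enough that every process eventually fits.
The rest can finish in the order P2, P6, P9, P7, P4, P8. Verifying each step:
  pool = (3, 3, 3, 0)
  P2 needs (1, 2, 2, 0) <= (3, 3, 3, 0) -> finishes; pool += (0, 0, 0, 3) = (3, 3, 3, 3)
  P6 needs (0, 3, 2, 2) <= (3, 3, 3, 3) -> finishes; pool += (0, 2, 2, 2) = (3, 5, 5, 5)
  P9 needs (2, 1, 5, 2) <= (3, 5, 5, 5) -> finishes; pool += (1, 3, 0, 0) = (4, 8, 5, 5)
  P7 needs (2, 5, 3, 1) <= (4, 8, 5, 5) -> finishes; pool += (1, 2, 1, 0) = (5, 10, 6, 5)
  P4 needs (3, 0, 6, 0) <= (5, 10, 6, 5) -> finishes; pool += (1, 0, 0, 1) = (6, 10, 6, 6)
  P8 needs (2, 4, 3, 0) <= (6, 10, 6, 6) -> finishes; pool += (1, 0, 3, 0) = (7, 10, 9, 6)


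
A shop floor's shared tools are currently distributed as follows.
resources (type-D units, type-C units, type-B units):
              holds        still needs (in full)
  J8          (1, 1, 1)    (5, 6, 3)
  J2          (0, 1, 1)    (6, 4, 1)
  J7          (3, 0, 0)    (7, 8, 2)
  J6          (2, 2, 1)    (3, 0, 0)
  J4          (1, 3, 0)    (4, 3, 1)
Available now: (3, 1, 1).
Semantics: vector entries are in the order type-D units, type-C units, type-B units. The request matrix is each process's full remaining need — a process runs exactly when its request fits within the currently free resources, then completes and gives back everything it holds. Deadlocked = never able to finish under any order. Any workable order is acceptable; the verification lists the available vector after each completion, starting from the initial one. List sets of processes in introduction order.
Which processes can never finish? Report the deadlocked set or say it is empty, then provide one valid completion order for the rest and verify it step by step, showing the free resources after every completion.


Nothing here is deadlocked.
Key observation: starting with J6, each completion frees enough for the next — no one is permanently blocked.
A valid finishing order for the others: J6, J4, J2, J8, J7. Walking it through:
  pool = (3, 1, 1)
  J6 needs (3, 0, 0) <= (3, 1, 1) -> finishes; pool += (2, 2, 1) = (5, 3, 2)
  J4 needs (4, 3, 1) <= (5, 3, 2) -> finishes; pool += (1, 3, 0) = (6, 6, 2)
  J2 needs (6, 4, 1) <= (6, 6, 2) -> finishes; pool += (0, 1, 1) = (6, 7, 3)
  J8 needs (5, 6, 3) <= (6, 7, 3) -> finishes; pool += (1, 1, 1) = (7, 8, 4)
  J7 needs (7, 8, 2) <= (7, 8, 4) -> finishes; pool += (3, 0, 0) = (10, 8, 4)


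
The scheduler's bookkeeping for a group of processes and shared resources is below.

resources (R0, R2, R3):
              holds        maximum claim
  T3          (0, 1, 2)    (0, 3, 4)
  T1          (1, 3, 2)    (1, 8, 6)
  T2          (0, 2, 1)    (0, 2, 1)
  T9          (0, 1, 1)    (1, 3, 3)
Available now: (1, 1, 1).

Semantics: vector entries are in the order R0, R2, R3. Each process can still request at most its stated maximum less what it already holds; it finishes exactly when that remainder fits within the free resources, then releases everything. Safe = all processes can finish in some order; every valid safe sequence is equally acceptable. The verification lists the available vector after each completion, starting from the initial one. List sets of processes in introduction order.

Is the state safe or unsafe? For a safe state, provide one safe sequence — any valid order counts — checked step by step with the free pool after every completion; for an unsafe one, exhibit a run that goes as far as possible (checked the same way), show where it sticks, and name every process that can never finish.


SAFE — a valid safe sequence is T2, T3, T9, T1.
Key observation: at T3 the run first touches a limit — (0, 2, 2) against (1, 3, 2), exact on a resource it actually requests.
Verifying each step:
  pool = (1, 1, 1)
  run T2 (needs (0, 0, 0), free (1, 1, 1)); after release of (0, 2, 1) the pool is (1, 3, 2)
  run T3 (needs (0, 2, 2), free (1, 3, 2)); after release of (0, 1, 2) the pool is (1, 4, 4)
  run T9 (needs (1, 2, 2), free (1, 4, 4)); after release of (0, 1, 1) the pool is (1, 5, 5)
  run T1 (needs (0, 5, 4), free (1, 5, 5)); after release of (1, 3, 2) the pool is (2, 8, 7)


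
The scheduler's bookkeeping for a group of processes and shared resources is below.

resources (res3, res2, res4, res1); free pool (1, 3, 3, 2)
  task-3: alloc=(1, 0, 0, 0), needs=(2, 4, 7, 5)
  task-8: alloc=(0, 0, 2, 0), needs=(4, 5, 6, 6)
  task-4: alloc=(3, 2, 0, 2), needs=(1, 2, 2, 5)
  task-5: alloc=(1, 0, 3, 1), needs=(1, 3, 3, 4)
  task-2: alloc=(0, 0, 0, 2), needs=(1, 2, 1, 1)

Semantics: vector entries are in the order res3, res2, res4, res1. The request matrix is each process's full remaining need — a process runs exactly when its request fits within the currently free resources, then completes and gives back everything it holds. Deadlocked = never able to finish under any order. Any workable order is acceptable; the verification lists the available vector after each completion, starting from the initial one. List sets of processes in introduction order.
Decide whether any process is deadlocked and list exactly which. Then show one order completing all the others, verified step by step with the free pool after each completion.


The deadlocked set is empty.
Key observation: there is always a runnable process — task-2 first — so the state unwinds completely.
One completion order for the rest: task-2, task-5, task-4, task-8, task-3. Step-by-step check:
  pool = (1, 3, 3, 2)
  run task-2 (needs (1, 2, 1, 1), free (1, 3, 3, 2)); after release of (0, 0, 0, 2) the pool is (1, 3, 3, 4)
  run task-5 (needs (1, 3, 3, 4), free (1, 3, 3, 4)); after release of (1, 0, 3, 1) the pool is (2, 3, 6, 5)
  run task-4 (needs (1, 2, 2, 5), free (2, 3, 6, 5)); after release of (3, 2, 0, 2) the pool is (5, 5, 6, 7)
  run task-8 (needs (4, 5, 6, 6), free (5, 5, 6, 7)); after release of (0, 0, 2, 0) the pool is (5, 5, 8, 7)
  run task-3 (needs (2, 4, 7, 5), free (5, 5, 8, 7)); after release of (1, 0, 0, 0) the pool is (6, 5, 8, 7)


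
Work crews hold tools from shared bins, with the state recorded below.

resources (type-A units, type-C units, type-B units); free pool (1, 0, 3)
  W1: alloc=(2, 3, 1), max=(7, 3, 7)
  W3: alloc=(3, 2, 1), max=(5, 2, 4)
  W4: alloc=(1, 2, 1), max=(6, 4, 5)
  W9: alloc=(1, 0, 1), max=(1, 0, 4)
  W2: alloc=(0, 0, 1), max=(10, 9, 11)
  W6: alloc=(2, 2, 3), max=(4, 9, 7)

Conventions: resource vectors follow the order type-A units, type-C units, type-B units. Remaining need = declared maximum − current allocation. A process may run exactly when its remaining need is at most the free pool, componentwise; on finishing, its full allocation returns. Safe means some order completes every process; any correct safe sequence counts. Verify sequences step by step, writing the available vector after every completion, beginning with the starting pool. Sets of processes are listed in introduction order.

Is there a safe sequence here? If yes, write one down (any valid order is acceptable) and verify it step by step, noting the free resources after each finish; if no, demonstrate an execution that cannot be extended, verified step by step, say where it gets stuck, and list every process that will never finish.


SAFE — a valid safe sequence is W9, W3, W4, W1, W6, W2.
Key observation: reading the order forward, W9 is the first process whose need (0, 0, 3) meets the free pool (1, 0, 3) exactly on a resource it requests.
Step-by-step check:
  pool = (1, 0, 3)
  W9: need (0, 0, 3) fits (1, 0, 3); releases (1, 0, 1), pool now (2, 0, 4)
  W3: need (2, 0, 3) fits (2, 0, 4); releases (3, 2, 1), pool now (5, 2, 5)
  W4: need (5, 2, 4) fits (5, 2, 5); releases (1, 2, 1), pool now (6, 4, 6)
  W1: need (5, 0, 6) fits (6, 4, 6); releases (2, 3, 1), pool now (8, 7, 7)
  W6: need (2, 7, 4) fits (8, 7, 7); releases (2, 2, 3), pool now (10, 9, 10)
  W2: need (10, 9, 10) fits (10, 9, 10); releases (0, 0, 1), pool now (10, 9, 11)


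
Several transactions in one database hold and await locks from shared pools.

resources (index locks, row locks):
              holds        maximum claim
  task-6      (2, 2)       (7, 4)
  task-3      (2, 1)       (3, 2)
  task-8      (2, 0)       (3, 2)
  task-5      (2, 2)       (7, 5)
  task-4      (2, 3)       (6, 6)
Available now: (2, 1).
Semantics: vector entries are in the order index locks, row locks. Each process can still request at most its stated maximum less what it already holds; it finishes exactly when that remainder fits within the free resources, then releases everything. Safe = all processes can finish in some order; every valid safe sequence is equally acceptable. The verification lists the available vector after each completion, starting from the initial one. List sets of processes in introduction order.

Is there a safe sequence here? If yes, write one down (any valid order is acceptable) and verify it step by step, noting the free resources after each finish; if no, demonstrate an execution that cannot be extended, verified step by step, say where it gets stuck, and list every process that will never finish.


SAFE, for example via the order task-3, task-8, task-6, task-4, task-5.
Key observation: at task-3 the run first touches a limit — (1, 1) against (2, 1), exact on a resource it actually requests.
Verifying each step:
  pool = (2, 1)
  task-3: need (1, 1) fits (2, 1); releases (2, 1), pool now (4, 2)
  task-8: need (1, 2) fits (4, 2); releases (2, 0), pool now (6, 2)
  task-6: need (5, 2) fits (6, 2); releases (2, 2), pool now (8, 4)
  task-4: need (4, 3) fits (8, 4); releases (2, 3), pool now (10, 7)
  task-5: need (5, 3) fits (10, 7); releases (2, 2), pool now (12, 9)


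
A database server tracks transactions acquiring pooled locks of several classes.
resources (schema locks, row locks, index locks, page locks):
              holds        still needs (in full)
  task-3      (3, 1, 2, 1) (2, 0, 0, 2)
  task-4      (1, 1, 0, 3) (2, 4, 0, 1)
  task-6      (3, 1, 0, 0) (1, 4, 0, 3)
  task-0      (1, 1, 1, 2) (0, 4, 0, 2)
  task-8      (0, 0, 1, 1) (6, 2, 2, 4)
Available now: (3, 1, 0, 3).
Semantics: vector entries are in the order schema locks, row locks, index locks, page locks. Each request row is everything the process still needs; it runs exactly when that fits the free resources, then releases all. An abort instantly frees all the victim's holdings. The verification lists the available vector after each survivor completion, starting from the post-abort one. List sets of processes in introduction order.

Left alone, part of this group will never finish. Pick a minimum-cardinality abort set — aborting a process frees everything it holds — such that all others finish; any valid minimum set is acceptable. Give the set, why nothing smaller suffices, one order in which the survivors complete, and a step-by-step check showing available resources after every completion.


The answer: abort task-4 and task-0.
Key observation: task-6 could never have finished before the abort; with (2, 2, 1, 5) returned by task-4 and task-0, it fits at step 3.
Why nothing smaller works — every single abort fails: task-3 alone leaves task-4 blocked (short on row locks); task-4 alone leaves task-6 blocked (short on row locks); task-6 alone leaves task-4 blocked (short on row locks); task-0 alone leaves task-4 blocked (short on row locks); task-8 alone leaves task-4 blocked (short on row locks).
The survivors complete as task-3, task-8, task-6. Verifying each step (starting from the post-abort pool):
  pool = (5, 3, 1, 8)
  task-3 needs (2, 0, 0, 2) <= (5, 3, 1, 8) -> finishes; pool += (3, 1, 2, 1) = (8, 4, 3, 9)
  task-8 needs (6, 2, 2, 4) <= (8, 4, 3, 9) -> finishes; pool += (0, 0, 1, 1) = (8, 4, 4, 10)
  task-6 needs (1, 4, 0, 3) <= (8, 4, 4, 10) -> finishes; pool += (3, 1, 0, 0) = (11, 5, 4, 10)


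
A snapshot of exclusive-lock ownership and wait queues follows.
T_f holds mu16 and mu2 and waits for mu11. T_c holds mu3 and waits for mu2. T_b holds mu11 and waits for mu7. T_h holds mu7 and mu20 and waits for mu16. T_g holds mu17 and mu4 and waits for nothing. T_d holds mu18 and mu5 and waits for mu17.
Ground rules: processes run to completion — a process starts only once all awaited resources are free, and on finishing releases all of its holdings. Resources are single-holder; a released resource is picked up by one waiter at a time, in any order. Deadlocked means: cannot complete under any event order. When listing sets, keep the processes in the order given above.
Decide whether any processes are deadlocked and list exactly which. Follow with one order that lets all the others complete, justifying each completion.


Deadlocked: T_f, T_c, T_b and T_h.
Key observation: the cycle T_f -> T_b -> T_h -> T_f can never break — each member waits on the next; T_c waits into the deadlock from upstream.
A valid finishing order for the others: T_g, T_d.
Step-by-step check:
  T_g waits on nothing -> runs at once and releases mu17 and mu4
  T_d: everything it awaited (mu17) is free; runs, freeing mu18 and mu5


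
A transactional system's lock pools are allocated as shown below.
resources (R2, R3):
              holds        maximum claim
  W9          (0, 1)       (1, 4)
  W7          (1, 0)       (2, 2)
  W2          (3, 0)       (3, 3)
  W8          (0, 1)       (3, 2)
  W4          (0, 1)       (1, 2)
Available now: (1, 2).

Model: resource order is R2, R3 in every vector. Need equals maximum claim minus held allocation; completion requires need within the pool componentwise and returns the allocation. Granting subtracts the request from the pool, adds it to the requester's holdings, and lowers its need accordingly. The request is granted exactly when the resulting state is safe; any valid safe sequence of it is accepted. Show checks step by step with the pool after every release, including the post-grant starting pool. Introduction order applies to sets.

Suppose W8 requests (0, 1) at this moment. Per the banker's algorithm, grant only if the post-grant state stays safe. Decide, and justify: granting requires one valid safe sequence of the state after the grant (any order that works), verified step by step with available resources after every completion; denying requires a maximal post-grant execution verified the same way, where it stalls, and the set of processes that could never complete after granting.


DENY. Granting would leave the state unsafe.
Key observation: after W4, W7 the pool peaks at (2, 2), and each blocked process is short somewhere: W9 on R3; W2 on R3; W8 on R2.
After a pretend grant, a maximal execution: W4, W7 — then nothing else fits. Verifying each step:
  pool = (1, 1)
  W4: need (1, 1) fits (1, 1); releases (0, 1), pool now (1, 2)
  W7: need (1, 2) fits (1, 2); releases (1, 0), pool now (2, 2)
  W9 cannot run: need (1, 3) vs free (2, 2) (insufficient R3)
  W2 cannot run: need (0, 3) vs free (2, 2) (insufficient R3)
  W8 cannot run: need (3, 0) vs free (2, 2) (insufficient R2)
Post-grant, the permanently blocked set is W9, W2 and W8.


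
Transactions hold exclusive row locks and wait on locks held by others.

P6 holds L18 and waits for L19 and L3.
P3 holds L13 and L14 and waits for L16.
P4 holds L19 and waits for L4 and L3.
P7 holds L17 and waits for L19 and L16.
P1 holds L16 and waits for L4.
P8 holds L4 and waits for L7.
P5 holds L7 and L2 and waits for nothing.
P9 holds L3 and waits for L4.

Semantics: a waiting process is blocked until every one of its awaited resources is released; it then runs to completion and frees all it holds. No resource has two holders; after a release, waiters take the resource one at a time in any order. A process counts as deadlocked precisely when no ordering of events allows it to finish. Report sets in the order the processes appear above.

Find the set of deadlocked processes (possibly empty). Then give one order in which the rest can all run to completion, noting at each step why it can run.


The deadlocked set is empty.
Key observation: no waiting chain loops back on itself — every chain ends at a process that waits on nothing, so everyone eventually runs.
A valid finishing order for the others: P5, P8, P9, P4, P6, P1, P7, P3.
Check, step by step:
  P5 waits on nothing -> runs at once and releases L7 and L2
  run P8 (all its waits — L7 — are resolved); releases L4
  run P9 (all its waits — L4 — are resolved); releases L3
  run P4 (all its waits — L4 and L3 — are resolved); releases L19
  run P6 (all its waits — L19 and L3 — are resolved); releases L18
  run P1 (all its waits — L4 — are resolved); releases L16
  run P7 (all its waits — L19 and L16 — are resolved); releases L17
  run P3 (all its waits — L16 — are resolved); releases L13 and L14


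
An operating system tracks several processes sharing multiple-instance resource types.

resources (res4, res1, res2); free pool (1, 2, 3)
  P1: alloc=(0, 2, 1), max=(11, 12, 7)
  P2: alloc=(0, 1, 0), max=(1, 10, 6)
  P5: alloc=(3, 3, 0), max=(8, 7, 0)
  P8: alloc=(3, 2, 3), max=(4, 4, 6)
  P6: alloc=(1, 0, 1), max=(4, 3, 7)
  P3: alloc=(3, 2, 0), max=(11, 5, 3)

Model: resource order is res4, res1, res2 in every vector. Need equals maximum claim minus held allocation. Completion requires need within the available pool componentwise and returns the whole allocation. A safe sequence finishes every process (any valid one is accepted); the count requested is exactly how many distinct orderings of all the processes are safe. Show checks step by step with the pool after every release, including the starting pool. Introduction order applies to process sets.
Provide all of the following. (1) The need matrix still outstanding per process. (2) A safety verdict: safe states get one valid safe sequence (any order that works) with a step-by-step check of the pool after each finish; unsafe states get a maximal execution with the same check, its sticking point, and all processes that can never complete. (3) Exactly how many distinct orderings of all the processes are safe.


(1) Outstanding need per process (order res4, res1, res2):
  P1: (11, 10, 6)
  P2: (1, 9, 6)
  P5: (5, 4, 0)
  P8: (1, 2, 3)
  P6: (3, 3, 6)
  P3: (8, 3, 3)
(2) The state is SAFE; one workable sequence: P8, P6, P5, P3, P2, P1.
Key observation: at P8 the run first touches a limit — (1, 2, 3) against (1, 2, 3), exact on a resource it actually requests.
Step-by-step check:
  pool = (1, 2, 3)
  P8: need (1, 2, 3) fits (1, 2, 3); releases (3, 2, 3), pool now (4, 4, 6)
  P6: need (3, 3, 6) fits (4, 4, 6); releases (1, 0, 1), pool now (5, 4, 7)
  P5: need (5, 4, 0) fits (5, 4, 7); releases (3, 3, 0), pool now (8, 7, 7)
  P3: need (8, 3, 3) fits (8, 7, 7); releases (3, 2, 0), pool now (11, 9, 7)
  P2: need (1, 9, 6) fits (11, 9, 7); releases (0, 1, 0), pool now (11, 10, 7)
  P1: need (11, 10, 6) fits (11, 10, 7); releases (0, 2, 1), pool now (11, 12, 8)
(3) Exactly 1 of the possible complete orderings is a safe sequence.


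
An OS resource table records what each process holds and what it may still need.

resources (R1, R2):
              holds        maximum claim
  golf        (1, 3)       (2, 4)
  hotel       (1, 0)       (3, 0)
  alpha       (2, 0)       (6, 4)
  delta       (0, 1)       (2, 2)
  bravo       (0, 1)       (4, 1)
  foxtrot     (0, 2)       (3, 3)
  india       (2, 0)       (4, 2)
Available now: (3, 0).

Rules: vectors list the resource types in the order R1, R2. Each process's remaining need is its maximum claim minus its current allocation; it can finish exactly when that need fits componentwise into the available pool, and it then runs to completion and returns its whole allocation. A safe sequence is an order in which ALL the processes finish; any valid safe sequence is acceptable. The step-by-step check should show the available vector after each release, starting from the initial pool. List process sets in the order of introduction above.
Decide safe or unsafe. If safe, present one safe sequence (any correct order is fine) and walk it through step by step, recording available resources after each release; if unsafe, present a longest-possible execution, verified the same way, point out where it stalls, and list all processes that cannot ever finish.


SAFE — a valid safe sequence is hotel, bravo, foxtrot, golf, alpha, india, delta.
Key observation: the order's first zero-slack moment is bravo ((4, 0) needed, (4, 0) free — a requested resource with nothing to spare).
Step-by-step check:
  pool = (3, 0)
  hotel needs (2, 0) <= (3, 0) -> finishes; pool += (1, 0) = (4, 0)
  bravo needs (4, 0) <= (4, 0) -> finishes; pool += (0, 1) = (4, 1)
  foxtrot needs (3, 1) <= (4, 1) -> finishes; pool += (0, 2) = (4, 3)
  golf needs (1, 1) <= (4, 3) -> finishes; pool += (1, 3) = (5, 6)
  alpha needs (4, 4) <= (5, 6) -> finishes; pool += (2, 0) = (7, 6)
  india needs (2, 2) <= (7, 6) -> finishes; pool += (2, 0) = (9, 6)
  delta needs (2, 1) <= (9, 6) -> finishes; pool += (0, 1) = (9, 7)


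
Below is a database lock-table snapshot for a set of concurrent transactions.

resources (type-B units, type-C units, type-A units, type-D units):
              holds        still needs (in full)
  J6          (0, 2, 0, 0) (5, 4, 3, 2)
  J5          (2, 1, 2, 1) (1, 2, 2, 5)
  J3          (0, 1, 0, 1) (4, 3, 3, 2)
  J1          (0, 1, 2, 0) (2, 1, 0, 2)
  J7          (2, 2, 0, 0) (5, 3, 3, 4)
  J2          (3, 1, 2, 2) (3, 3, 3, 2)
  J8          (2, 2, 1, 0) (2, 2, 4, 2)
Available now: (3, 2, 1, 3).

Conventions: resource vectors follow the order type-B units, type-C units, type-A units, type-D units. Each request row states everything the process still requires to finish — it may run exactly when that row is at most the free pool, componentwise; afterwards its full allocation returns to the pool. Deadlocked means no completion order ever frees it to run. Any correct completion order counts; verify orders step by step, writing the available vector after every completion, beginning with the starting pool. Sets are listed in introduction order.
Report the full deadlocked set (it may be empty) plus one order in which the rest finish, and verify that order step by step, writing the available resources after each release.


No process is deadlocked.
Key observation: starting with J1, each completion frees enough for the next — no one is permanently blocked.
A valid finishing order for the others: J1, J2, J6, J8, J3, J7, J5. Step-by-step check:
  pool = (3, 2, 1, 3)
  run J1 (needs (2, 1, 0, 2), free (3, 2, 1, 3)); after release of (0, 1, 2, 0) the pool is (3, 3, 3, 3)
  run J2 (needs (3, 3, 3, 2), free (3, 3, 3, 3)); after release of (3, 1, 2, 2) the pool is (6, 4, 5, 5)
  run J6 (needs (5, 4, 3, 2), free (6, 4, 5, 5)); after release of (0, 2, 0, 0) the pool is (6, 6, 5, 5)
  run J8 (needs (2, 2, 4, 2), free (6, 6, 5, 5)); after release of (2, 2, 1, 0) the pool is (8, 8, 6, 5)
  run J3 (needs (4, 3, 3, 2), free (8, 8, 6, 5)); after release of (0, 1, 0, 1) the pool is (8, 9, 6, 6)
  run J7 (needs (5, 3, 3, 4), free (8, 9, 6, 6)); after release of (2, 2, 0, 0) the pool is (10, 11, 6, 6)
  run J5 (needs (1, 2, 2, 5), free (10, 11, 6, 6)); after release of (2, 1, 2, 1) the pool is (12, 12, 8, 7)


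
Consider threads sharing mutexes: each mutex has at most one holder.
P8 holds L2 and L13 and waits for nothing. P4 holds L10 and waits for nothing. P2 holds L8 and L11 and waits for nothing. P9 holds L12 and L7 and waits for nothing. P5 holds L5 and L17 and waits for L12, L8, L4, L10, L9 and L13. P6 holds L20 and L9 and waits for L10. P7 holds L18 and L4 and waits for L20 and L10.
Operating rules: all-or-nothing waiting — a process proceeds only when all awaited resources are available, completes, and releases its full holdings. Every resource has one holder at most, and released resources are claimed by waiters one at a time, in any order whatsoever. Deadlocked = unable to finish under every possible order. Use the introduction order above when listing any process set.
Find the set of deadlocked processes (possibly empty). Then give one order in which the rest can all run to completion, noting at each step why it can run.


The deadlocked set is empty.
Key observation: all waits point, directly or indirectly, at processes that can finish, so nothing is permanently blocked.
A valid finishing order for the others: P8, P4, P6, P7, P9, P2, P5.
Check, step by step:
  run P8 (it waits on nothing); releases L2 and L13
  run P4 (it waits on nothing); releases L10
  P6 waits on L10 — all released -> runs and releases L20 and L9
  P7 waits on L20 and L10 — all released -> runs and releases L18 and L4
  run P9 (it waits on nothing); releases L12 and L7
  run P2 (it waits on nothing); releases L8 and L11
  P5 waits on L12, L8, L4, L10, L9 and L13 — all released -> runs and releases L5 and L17


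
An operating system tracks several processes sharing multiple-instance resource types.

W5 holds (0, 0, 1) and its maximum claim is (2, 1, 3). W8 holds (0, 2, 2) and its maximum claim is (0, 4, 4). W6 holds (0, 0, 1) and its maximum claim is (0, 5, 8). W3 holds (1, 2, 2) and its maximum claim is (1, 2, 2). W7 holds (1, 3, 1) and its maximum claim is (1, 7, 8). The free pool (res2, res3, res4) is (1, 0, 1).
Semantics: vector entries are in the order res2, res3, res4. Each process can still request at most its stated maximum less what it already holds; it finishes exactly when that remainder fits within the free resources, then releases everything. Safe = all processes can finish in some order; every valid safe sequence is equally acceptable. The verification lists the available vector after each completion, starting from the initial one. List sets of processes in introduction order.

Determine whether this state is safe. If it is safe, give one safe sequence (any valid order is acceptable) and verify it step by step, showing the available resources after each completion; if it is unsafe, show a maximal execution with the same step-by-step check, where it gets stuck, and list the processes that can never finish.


The state is UNSAFE.
Key observation: after W3, W8, W5 complete, (2, 4, 6) is the best the pool ever gets, yet each leftover process wants more res4.
The run W3, W8, W5 cannot be extended any further. Check, step by step:
  pool = (1, 0, 1)
  W3 needs (0, 0, 0) <= (1, 0, 1) -> finishes; pool += (1, 2, 2) = (2, 2, 3)
  W8 needs (0, 2, 2) <= (2, 2, 3) -> finishes; pool += (0, 2, 2) = (2, 4, 5)
  W5 needs (2, 1, 2) <= (2, 4, 5) -> finishes; pool += (0, 0, 1) = (2, 4, 6)
  W6 still needs (0, 5, 7) but only (2, 4, 6) is free — short on res3 and res4
  W7 still needs (0, 4, 7) but only (2, 4, 6) is free — short on res4
Permanently blocked: W6 and W7.
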